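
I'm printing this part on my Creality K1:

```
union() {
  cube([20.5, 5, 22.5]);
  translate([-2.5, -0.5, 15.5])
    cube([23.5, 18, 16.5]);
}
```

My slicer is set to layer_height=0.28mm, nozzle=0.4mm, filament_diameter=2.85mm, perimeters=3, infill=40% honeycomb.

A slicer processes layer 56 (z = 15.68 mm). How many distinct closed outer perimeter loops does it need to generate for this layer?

1

At z = 15.68 mm: the 20.5×5 cube contributes its full rectangle; the 23.5×18 cube at (-2.5, -0.5) contributes its full rectangle; Merging all regions: the 20.5×5 cube lies entirely inside the 23.5×18 cube at (-2.5, -0.5), so the union is just the 23.5×18 cube at (-2.5, -0.5) — 1 connected region. The result has 1 disconnected region.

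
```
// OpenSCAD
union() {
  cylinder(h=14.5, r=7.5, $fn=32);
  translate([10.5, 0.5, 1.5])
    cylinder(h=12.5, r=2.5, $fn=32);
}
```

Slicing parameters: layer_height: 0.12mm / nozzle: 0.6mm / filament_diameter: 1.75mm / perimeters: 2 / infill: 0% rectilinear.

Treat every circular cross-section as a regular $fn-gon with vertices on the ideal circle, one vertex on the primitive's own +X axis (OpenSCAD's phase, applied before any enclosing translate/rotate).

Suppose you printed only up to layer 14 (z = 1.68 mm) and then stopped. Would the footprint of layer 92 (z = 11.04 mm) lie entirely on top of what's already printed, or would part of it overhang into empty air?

Compare the two slices. At z = 1.68: the r=7.5 cylinder gives a regular 32-gon of circumradius 7.5 (constant along its height) (area = (32/2)·7.500²·sin(360°/32) = 175.58 mm²); the r=2.5 cylinder at (10.5, 0.5) contributes a regular 32-gon of circumradius 2.5 (area = (32/2)·2.500²·sin(360°/32) = 19.51 mm²); Merging all regions: the 2 present regions are separate (no shared area or edge), so areas and boundary lengths simply add and each stays a separate island — area = 195.09 mm². At z = 11.04: the r=7.5 cylinder contributes a regular 32-gon of circumradius 7.5 (area = (32/2)·7.500²·sin(360°/32) = 175.58 mm²); the cylinder at (10.5, 0.5): section is a regular 32-gon, circumradius r=2.5 (area = (32/2)·2.500²·sin(360°/32) = 19.51 mm²); Taking the union: the 2 present regions are separate (no shared area or edge), so areas and boundary lengths simply add and each stays a separate island — area = 195.09 mm². Checking containment: the cross-section at z = 11.04 is a subset of the cross-section at z = 1.68.

entirely on top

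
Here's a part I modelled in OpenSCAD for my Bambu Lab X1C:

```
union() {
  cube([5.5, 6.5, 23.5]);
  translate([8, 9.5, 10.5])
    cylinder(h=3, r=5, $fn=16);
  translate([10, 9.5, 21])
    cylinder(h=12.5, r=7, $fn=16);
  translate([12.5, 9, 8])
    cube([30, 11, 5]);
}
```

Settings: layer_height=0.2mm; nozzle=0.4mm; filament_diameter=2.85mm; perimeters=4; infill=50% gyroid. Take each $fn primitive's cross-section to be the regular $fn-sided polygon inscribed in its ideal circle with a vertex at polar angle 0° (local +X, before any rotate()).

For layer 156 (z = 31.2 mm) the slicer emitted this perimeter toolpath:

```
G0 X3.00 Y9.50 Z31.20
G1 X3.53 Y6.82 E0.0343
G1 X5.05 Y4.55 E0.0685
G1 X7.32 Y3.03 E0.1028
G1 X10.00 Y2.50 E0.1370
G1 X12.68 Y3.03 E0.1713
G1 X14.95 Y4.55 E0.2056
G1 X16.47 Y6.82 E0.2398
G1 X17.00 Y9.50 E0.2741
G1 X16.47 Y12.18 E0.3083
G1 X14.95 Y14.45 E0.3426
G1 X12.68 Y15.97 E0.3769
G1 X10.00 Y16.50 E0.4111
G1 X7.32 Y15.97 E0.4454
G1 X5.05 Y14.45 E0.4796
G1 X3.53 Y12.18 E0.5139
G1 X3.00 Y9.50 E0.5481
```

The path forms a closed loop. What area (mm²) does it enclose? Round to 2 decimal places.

Apply the shoelace formula to the sequence of (X, Y) vertices; enclosed area = 150.08 mm².

150.08 mm²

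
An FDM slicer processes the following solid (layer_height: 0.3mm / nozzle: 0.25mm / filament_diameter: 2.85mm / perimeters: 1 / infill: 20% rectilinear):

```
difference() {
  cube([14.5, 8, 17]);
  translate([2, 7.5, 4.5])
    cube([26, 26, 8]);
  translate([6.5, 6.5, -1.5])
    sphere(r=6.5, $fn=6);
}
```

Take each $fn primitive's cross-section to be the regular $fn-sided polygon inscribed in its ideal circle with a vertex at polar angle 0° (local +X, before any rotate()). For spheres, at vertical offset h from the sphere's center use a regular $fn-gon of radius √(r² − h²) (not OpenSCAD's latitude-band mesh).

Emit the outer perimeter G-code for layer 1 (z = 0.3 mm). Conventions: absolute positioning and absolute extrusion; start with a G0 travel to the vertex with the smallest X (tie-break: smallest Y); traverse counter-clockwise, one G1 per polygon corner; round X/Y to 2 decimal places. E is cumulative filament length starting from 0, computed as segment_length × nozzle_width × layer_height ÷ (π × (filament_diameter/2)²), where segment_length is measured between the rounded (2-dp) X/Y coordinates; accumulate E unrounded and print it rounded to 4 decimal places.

G0 X0.00 Y0.00 Z0.30
G1 X14.50 Y0.00 E0.1705
G1 X14.50 Y8.00 E0.2645
G1 X11.88 Y8.00 E0.2953
G1 X12.75 Y6.50 E0.3157
G1 X9.62 Y1.09 E0.3892
G1 X3.38 Y1.09 E0.4626
G1 X0.25 Y6.50 E0.5360
G1 X1.12 Y8.00 E0.5564
G1 X0.00 Y8.00 E0.5696
G1 X0.00 Y0.00 E0.6636

At z = 0.3 mm: the cube (footprint 14.5×8) is included at this height; the cube at (2, 7.5) is absent (z outside [4.5, 12.5]); the r=6.5 sphere at (6.5, 6.5) contributes a regular 6-gon of circumradius √(6.5²−1.8²) = 6.246; After the difference (first − rest): starting from the 14.5×8 cube, the r=6.5 sphere at (6.5, 6.5) partially overlaps it — only the 68.11 mm² overlap (of its 101.35 mm²) is removed, clipping the outline — 1 connected region. The outline is a single polygon with 10 vertices. Extrusion per mm of travel: 0.25 × 0.3 / (π × 1.425²) = 0.011757. Accumulating E over each segment gives final E = 0.6636.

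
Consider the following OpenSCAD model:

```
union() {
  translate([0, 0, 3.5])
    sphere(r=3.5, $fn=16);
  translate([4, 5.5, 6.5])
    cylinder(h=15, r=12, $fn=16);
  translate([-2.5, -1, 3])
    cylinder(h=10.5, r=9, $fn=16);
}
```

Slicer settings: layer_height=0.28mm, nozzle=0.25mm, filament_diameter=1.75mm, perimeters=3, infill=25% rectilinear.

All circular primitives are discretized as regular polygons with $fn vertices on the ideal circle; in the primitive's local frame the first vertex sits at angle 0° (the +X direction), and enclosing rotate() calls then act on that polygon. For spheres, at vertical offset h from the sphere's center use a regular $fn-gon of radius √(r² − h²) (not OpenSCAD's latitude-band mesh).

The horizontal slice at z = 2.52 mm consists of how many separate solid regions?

At z = 2.52 mm: the sphere: section is a regular 16-gon, circumradius = √(r²−h²) = √(3.5²−0.98²) = 3.360; the cylinder at (4, 5.5) is absent (z outside [6.5, 21.5]); the cylinder at (-2.5, -1) is absent (z outside [3, 13.5]); Taking the union: only the r=3.5 sphere is present, so the union is just that shape — 1 connected region. The result has 1 disconnected region.

1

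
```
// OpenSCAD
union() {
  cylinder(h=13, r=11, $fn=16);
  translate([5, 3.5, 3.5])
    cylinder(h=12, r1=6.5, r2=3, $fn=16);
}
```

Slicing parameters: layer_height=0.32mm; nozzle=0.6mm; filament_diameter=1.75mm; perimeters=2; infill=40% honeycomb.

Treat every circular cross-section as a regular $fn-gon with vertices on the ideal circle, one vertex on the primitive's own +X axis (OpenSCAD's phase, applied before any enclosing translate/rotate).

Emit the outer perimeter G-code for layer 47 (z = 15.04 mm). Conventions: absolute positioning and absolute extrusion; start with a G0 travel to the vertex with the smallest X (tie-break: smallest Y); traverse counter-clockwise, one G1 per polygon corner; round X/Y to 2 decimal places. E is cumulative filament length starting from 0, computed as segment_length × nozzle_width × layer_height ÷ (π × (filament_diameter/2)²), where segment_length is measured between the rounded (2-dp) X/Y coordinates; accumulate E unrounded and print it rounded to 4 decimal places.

G0 X1.87 Y3.50 Z15.04
G1 X2.10 Y2.30 E0.0975
G1 X2.78 Y1.28 E0.1954
G1 X3.80 Y0.60 E0.2932
G1 X5.00 Y0.37 E0.3908
G1 X6.20 Y0.60 E0.4883
G1 X7.22 Y1.28 E0.5862
G1 X7.90 Y2.30 E0.6840
G1 X8.13 Y3.50 E0.7816
G1 X7.90 Y4.70 E0.8791
G1 X7.22 Y5.72 E0.9769
G1 X6.20 Y6.40 E1.0748
G1 X5.00 Y6.63 E1.1723
G1 X3.80 Y6.40 E1.2699
G1 X2.78 Y5.72 E1.3677
G1 X2.10 Y4.70 E1.4656
G1 X1.87 Y3.50 E1.5631

At z = 15.04 mm: the cylinder is absent (z outside [0, 13]); the cone at (5, 3.5) (r1=6.5→r2=3) has section circumradius 3.134 here — a regular 16-gon; Taking the union: only the cone at (5, 3.5) is present, so the union is just that shape — 1 connected region. The outline is a single polygon with 16 vertices. Extrusion per mm of travel: 0.6 × 0.32 / (π × 0.875²) = 0.079824. Accumulating E over each segment gives final E = 1.5631.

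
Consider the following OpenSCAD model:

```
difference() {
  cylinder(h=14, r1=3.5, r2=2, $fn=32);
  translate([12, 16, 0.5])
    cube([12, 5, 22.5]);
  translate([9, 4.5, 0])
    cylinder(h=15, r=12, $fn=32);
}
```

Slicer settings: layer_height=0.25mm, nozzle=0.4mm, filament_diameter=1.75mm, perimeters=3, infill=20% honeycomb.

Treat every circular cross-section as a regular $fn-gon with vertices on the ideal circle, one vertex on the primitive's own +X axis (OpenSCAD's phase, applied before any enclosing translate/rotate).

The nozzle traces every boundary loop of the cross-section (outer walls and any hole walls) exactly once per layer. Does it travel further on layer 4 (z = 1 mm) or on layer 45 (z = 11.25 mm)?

Layer 4 (z = 1): the cone (r1=3.5→r2=2) has section circumradius 3.393 here — a regular 32-gon (perimeter = 2·32·3.393·sin(180°/32) = 21.28 mm); the cube at (12, 16) (footprint 12×5) is included at this height (perimeter 34.00 mm); the r=12 cylinder at (9, 4.5) contributes a regular 32-gon of circumradius 12 (perimeter = 2·32·12.000·sin(180°/32) = 75.28 mm); Taking the first minus the rest: starting from the cone, the 12×5 cube at (12, 16) misses the remaining region (no effect); the r=12 cylinder at (9, 4.5) partially overlaps it — only the 29.39 mm² overlap (of its 449.49 mm²) is removed, clipping the outline — boundary = 13.62 mm. So its perimeter = 13.62 mm. Layer 45 (z = 11.25): the cone contributes a regular 32-gon of circumradius 2.295 (interpolated between r1=3.5 and r2=2 at t=0.804) (perimeter = 2·32·2.295·sin(180°/32) = 14.39 mm); the cube at (12, 16) is present — its section is the full 12×5 rectangle (perimeter 34.00 mm); the cylinder at (9, 4.5): section is a regular 32-gon, circumradius r=12 (perimeter = 2·32·12.000·sin(180°/32) = 75.28 mm); Subtracting the remaining from the first: starting from the cone, the 12×5 cube at (12, 16) misses the remaining region (no effect); the r=12 cylinder at (9, 4.5) partially overlaps it — only the 15.70 mm² overlap (of its 449.49 mm²) is removed, clipping the outline — boundary = 5.71 mm. So its perimeter = 5.71 mm. Layer 4 is larger (13.62 vs 5.71 mm).

layer 4 (z = 1 mm)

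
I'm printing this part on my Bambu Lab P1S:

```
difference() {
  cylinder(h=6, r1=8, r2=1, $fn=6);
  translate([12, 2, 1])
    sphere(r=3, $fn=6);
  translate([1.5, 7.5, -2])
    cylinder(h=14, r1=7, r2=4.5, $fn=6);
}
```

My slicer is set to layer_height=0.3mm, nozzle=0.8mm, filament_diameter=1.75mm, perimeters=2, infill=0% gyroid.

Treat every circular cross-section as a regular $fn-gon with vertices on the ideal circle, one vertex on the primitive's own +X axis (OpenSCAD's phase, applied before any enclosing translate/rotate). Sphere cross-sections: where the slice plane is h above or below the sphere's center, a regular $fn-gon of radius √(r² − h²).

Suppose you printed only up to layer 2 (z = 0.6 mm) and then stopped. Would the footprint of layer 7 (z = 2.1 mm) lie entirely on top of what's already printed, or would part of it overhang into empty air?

Compare the two slices. At z = 0.6: the cone contributes a regular 6-gon of circumradius 7.300 (interpolated between r1=8 and r2=1 at t=0.100) (area = (6/2)·7.300²·sin(360°/6) = 138.45 mm²); the sphere at (12, 2): section is a regular 6-gon, circumradius = √(r²−h²) = √(3²−0.4²) = 2.973 (area = (6/2)·2.973²·sin(360°/6) = 22.97 mm²); the cone at (1.5, 7.5) (r1=7→r2=4.5) has section circumradius 6.536 here — a regular 6-gon (area = (6/2)·6.536²·sin(360°/6) = 110.98 mm²); Taking the first minus the rest: starting from the cone (138.45 mm²), the r=3 sphere at (12, 2) misses the remaining region (no effect); the cone at (1.5, 7.5) partially overlaps it — only the 34.73 mm² overlap (of its 110.98 mm²) is removed, clipping the outline — area = 103.72 mm². At z = 2.1: the cone: at t=0.350 of its height the radius interpolates to r₁+(r₂−r₁)t = 5.550, giving a regular 6-gon of that circumradius (area = (6/2)·5.550²·sin(360°/6) = 80.03 mm²); the sphere at (12, 2): section is a regular 6-gon, circumradius = √(r²−h²) = √(3²−1.1²) = 2.791 (area = (6/2)·2.791²·sin(360°/6) = 20.24 mm²); the cone at (1.5, 7.5) (r1=7→r2=4.5) has section circumradius 6.268 here — a regular 6-gon (area = (6/2)·6.268²·sin(360°/6) = 102.07 mm²); Subtracting the remaining from the first: starting from the cone (80.03 mm²), the r=3 sphere at (12, 2) misses the remaining region (no effect); the cone at (1.5, 7.5) partially overlaps it — only the 16.29 mm² overlap (of its 102.07 mm²) is removed, clipping the outline — area = 63.74 mm². Checking containment: at z = 2.1 the cross-section extends beyond the z = 0.6 cross-section by about 2.05 mm².

part overhangs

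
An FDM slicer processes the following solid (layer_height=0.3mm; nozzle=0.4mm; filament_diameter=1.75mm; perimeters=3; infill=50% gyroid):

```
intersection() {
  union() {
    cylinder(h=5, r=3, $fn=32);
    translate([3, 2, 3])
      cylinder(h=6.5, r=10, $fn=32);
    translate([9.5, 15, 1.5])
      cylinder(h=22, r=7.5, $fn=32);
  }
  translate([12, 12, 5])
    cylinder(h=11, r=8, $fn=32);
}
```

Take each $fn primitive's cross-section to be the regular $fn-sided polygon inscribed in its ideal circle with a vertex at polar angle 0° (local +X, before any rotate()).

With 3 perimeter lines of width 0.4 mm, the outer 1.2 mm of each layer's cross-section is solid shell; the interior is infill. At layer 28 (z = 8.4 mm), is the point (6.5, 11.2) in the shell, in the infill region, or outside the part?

At z = 8.4 mm: the cylinder is absent (z outside [0, 5]); the r=10 cylinder at (3, 2) gives a regular 32-gon of circumradius 10 (constant along its height); the r=7.5 cylinder at (9.5, 15) gives a regular 32-gon of circumradius 7.5 (constant along its height); Merging all regions: the regions partially overlap (shared area 18.80 mm²), so overlapping operands fuse into one piece — 1 connected region; the r=8 cylinder at (12, 12) gives a regular 32-gon of circumradius 8 (constant along its height); After intersecting: the r=8 cylinder at (12, 12) partially overlaps the result so far; clipping to the common part keeps 146.68 mm² — 1 connected region. Overall, the cross-section is a single solid region. The nearest boundary edge runs (4.15, 10.44)→(4.00, 12.00); distance from the point to it = 2.41 mm. The point is inside the cross-section and 2.41 mm from the nearest boundary — more than the 1.2 mm shell width (3 × 0.4), so it's in the infill interior.

infill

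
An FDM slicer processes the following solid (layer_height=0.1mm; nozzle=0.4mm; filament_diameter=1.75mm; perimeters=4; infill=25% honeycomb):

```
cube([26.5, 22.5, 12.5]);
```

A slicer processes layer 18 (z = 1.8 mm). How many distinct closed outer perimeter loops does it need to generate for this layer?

1

At z = 1.8 mm: the 26.5×22.5 cube contributes its full rectangle. The result has 1 disconnected region.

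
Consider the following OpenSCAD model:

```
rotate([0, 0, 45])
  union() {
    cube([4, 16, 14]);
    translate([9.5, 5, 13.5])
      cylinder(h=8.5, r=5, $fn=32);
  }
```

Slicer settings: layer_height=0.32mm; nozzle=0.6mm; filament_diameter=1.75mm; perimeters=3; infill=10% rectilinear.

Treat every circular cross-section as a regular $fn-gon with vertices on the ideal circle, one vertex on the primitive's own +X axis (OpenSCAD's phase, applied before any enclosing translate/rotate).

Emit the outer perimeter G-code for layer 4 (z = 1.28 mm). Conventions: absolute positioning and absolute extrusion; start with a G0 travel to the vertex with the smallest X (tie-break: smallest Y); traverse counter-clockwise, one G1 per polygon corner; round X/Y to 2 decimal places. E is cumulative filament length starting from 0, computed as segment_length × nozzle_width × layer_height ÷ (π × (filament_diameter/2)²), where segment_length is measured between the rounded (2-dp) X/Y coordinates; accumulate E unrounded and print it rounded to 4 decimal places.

At z = 1.28 mm: the 4×16 cube contributes its full rectangle; the cylinder at (9.5, 5) is not intersected at this z (z outside [13.5, 22]); Taking the union: only the 4×16 cube is present, so the union is just that shape — 1 connected region; (whole slice rotated 45° about Z — lengths, areas and connectivity unchanged). The outline is a single polygon with 4 vertices. Extrusion per mm of travel: 0.6 × 0.32 / (π × 0.875²) = 0.079824. Accumulating E over each segment gives final E = 3.1925.

G0 X-11.31 Y11.31 Z1.28
G1 X0.00 Y0.00 E1.2768
G1 X2.83 Y2.83 E1.5962
G1 X-8.49 Y14.14 E2.8736
G1 X-11.31 Y11.31 E3.1925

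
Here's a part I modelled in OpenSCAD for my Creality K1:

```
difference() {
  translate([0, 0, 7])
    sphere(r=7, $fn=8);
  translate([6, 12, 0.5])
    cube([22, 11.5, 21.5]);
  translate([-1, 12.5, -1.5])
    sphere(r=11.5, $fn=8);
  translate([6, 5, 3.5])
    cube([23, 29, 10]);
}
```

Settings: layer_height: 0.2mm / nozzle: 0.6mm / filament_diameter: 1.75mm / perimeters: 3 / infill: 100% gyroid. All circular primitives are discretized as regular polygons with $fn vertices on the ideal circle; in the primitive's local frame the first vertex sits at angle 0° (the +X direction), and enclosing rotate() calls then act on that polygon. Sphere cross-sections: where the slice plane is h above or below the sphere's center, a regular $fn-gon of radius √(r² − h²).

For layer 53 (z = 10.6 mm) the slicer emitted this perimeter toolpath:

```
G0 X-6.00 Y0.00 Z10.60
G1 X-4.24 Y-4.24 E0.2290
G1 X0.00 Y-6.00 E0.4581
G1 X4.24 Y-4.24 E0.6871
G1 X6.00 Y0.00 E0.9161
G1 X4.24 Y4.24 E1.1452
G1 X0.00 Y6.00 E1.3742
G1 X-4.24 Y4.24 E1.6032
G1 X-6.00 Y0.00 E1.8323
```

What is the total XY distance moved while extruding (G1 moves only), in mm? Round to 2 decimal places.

36.73 mm

Sum the Euclidean lengths of each G1 segment: total = 36.73 mm.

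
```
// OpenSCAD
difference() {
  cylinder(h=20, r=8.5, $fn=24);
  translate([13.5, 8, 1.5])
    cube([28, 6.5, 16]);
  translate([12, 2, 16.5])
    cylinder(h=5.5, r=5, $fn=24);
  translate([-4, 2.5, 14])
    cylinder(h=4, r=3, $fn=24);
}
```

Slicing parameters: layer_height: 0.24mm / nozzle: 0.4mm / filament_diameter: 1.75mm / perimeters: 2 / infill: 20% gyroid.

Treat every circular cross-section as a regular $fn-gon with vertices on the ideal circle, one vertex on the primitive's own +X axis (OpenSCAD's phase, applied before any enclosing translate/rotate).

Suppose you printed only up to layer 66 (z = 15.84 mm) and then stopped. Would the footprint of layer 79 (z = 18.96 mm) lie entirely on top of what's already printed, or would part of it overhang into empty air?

Compare the two slices. At z = 15.84: the r=8.5 cylinder gives a regular 24-gon of circumradius 8.5 (constant along its height) (area = (24/2)·8.500²·sin(360°/24) = 224.40 mm²); the cube at (13.5, 8) (footprint 28×6.5) is included at this height (area 182.00 mm²); the cylinder at (12, 2) does not reach this height (z outside [16.5, 22]); the r=3 cylinder at (-4, 2.5) gives a regular 24-gon of circumradius 3 (constant along its height) (area = (24/2)·3.000²·sin(360°/24) = 27.95 mm²); After the difference (first − rest): starting from the r=8.5 cylinder (224.40 mm²), the 28×6.5 cube at (13.5, 8) misses the remaining region (no effect); the r=3 cylinder at (-4, 2.5) lies wholly inside it (removes its full 27.95 mm² and its 18.80 mm outline becomes a hole wall) — area = 196.44 mm². At z = 18.96: the cylinder: section is a regular 24-gon, circumradius r=8.5 (area = (24/2)·8.500²·sin(360°/24) = 224.40 mm²); the cube at (13.5, 8) is absent (z outside [1.5, 17.5]); the r=5 cylinder at (12, 2) gives a regular 24-gon of circumradius 5 (constant along its height) (area = (24/2)·5.000²·sin(360°/24) = 77.65 mm²); the cylinder at (-4, 2.5) is not intersected at this z (z outside [14, 18]); Subtracting the remaining from the first: starting from the r=8.5 cylinder (224.40 mm²), the r=5 cylinder at (12, 2) partially overlaps it — only the 4.60 mm² overlap (of its 77.65 mm²) is removed, clipping the outline — area = 219.80 mm². Checking containment: at z = 18.96 the cross-section extends beyond the z = 15.84 cross-section by about 27.95 mm².

part overhangs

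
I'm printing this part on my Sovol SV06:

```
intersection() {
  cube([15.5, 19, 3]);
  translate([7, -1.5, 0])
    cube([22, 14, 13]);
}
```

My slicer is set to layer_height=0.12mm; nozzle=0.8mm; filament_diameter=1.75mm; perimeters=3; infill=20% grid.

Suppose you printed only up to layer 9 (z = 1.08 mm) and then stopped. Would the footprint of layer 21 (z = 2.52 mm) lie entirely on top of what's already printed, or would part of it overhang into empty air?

Compare the two slices. At z = 1.08: the cube is present — its section is the full 15.5×19 rectangle (area 294.50 mm²); the cube at (7, -1.5) is present — its section is the full 22×14 rectangle (area 308.00 mm²); Keeping only the common overlap: the 22×14 cube at (7, -1.5) partially overlaps the 15.5×19 cube; clipping to the common part keeps 106.25 mm² — area = 106.25 mm². At z = 2.52: the 15.5×19 cube contributes its full rectangle (area 294.50 mm²); the cube at (7, -1.5) (footprint 22×14) is included at this height (area 308.00 mm²); Taking the intersection: the 22×14 cube at (7, -1.5) partially overlaps the 15.5×19 cube; clipping to the common part keeps 106.25 mm² — area = 106.25 mm². Checking containment: the cross-section at z = 2.52 is a subset of the cross-section at z = 1.08.

entirely on top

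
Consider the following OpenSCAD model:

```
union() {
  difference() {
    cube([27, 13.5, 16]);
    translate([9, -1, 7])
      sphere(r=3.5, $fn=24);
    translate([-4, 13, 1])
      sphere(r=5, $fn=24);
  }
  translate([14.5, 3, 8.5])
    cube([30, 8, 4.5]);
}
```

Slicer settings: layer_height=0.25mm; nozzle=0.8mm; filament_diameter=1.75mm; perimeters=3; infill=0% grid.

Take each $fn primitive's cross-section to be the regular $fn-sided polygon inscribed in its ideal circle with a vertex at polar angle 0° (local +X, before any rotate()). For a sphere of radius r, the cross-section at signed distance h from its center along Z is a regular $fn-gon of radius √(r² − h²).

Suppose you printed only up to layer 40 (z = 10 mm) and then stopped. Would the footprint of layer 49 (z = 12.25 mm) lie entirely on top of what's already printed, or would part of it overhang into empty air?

part overhangs

Compare the two slices. At z = 10: the cube is present — its section is the full 27×13.5 rectangle (area 364.50 mm²); the sphere at (9, -1): section is a regular 24-gon, circumradius = √(r²−h²) = √(3.5²−3²) = 1.803 (area = (24/2)·1.803²·sin(360°/24) = 10.09 mm²); the sphere at (-4, 13) is not intersected at this z (|z−center|=9.000 > r=5); Subtracting the remaining from the first: starting from the 27×13.5 cube (364.50 mm²), the r=3.5 sphere at (9, -1) partially overlaps it — only the 1.66 mm² overlap (of its 10.09 mm²) is removed, clipping the outline — area = 362.84 mm²; the cube at (14.5, 3) is present — its section is the full 30×8 rectangle (area 240.00 mm²); Taking the union: the regions partially overlap — summed areas 602.84 mm² minus the doubly-counted overlap 100.00 mm² gives 502.84 mm² — area = 502.84 mm². At z = 12.25: the 27×13.5 cube contributes its full rectangle (area 364.50 mm²); the sphere at (9, -1) is absent (|z−center|=5.250 > r=3.5); the sphere at (-4, 13) is absent (|z−center|=11.250 > r=5); After the difference (first − rest): none of the subtracted shapes is present at this height, so the 27×13.5 cube is unchanged — area = 364.50 mm²; the cube at (14.5, 3) (footprint 30×8) is included at this height (area 240.00 mm²); Combining (union): the regions partially overlap — summed areas 604.50 mm² minus the doubly-counted overlap 100.00 mm² gives 504.50 mm² — area = 504.50 mm². Checking containment: at z = 12.25 the cross-section extends beyond the z = 10 cross-section by about 1.66 mm².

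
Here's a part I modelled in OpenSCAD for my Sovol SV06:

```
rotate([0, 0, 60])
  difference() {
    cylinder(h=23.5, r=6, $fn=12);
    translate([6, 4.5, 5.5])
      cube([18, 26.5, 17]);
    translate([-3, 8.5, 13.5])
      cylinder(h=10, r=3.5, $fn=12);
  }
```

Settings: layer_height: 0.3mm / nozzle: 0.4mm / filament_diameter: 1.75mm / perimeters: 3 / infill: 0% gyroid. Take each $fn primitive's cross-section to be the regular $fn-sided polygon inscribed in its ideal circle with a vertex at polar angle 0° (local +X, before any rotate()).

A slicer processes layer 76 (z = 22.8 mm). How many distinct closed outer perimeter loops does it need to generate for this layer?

At z = 22.8 mm: the r=6 cylinder contributes a regular 12-gon of circumradius 6; the cube at (6, 4.5) is absent (z outside [5.5, 22.5]); the r=3.5 cylinder at (-3, 8.5) gives a regular 12-gon of circumradius 3.5 (constant along its height); Subtracting the remaining from the first: starting from the r=6 cylinder, the r=3.5 cylinder at (-3, 8.5) partially overlaps it — only the 0.38 mm² overlap (of its 36.75 mm²) is removed, clipping the outline — 1 connected region; (whole slice rotated 60° about Z — lengths, areas and connectivity unchanged). The result has 1 disconnected region.

1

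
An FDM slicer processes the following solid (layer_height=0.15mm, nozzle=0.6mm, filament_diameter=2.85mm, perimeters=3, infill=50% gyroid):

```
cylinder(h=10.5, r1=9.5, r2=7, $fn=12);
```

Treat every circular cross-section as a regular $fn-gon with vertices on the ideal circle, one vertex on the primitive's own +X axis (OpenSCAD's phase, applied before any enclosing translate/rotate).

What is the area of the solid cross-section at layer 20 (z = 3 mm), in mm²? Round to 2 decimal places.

At z = 3 mm: the cone contributes a regular 12-gon of circumradius 8.786 (interpolated between r1=9.5 and r2=7 at t=0.286) (area = (12/2)·8.786²·sin(360°/12) = 231.57 mm²). Overall, the cross-section is a single solid region. Net area = 231.57 mm².

231.57 mm²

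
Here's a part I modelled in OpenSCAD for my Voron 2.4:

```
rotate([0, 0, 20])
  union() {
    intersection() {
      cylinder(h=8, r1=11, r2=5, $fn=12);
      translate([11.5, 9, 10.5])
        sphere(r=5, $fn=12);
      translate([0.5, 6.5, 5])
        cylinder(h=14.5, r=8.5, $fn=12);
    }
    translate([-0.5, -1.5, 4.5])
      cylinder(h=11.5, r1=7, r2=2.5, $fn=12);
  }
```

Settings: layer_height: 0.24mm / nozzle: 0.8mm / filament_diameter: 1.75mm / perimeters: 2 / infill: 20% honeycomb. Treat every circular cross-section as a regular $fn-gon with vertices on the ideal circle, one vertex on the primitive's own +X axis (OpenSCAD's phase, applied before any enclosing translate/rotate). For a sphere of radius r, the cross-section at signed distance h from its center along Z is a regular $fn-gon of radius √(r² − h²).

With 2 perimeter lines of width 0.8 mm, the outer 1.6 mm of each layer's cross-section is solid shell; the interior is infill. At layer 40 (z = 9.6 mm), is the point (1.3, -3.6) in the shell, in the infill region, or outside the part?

At z = 9.6 mm: the cone is not intersected at this z (z outside [0, 8]); the r=5 sphere at (11.5, 9) contributes a regular 12-gon of circumradius √(5²−0.9²) = 4.918; the cylinder at (0.5, 6.5): section is a regular 12-gon, circumradius r=8.5; Keeping only the common overlap: at least one operand is absent at this height, so nothing remains; the cone at (-0.5, -1.5): at t=0.443 of its height the radius interpolates to r₁+(r₂−r₁)t = 5.004, giving a regular 12-gon of that circumradius; Combining (union): only the cone at (-0.5, -1.5) is present, so the union is just that shape — 1 connected region; (rotated 20° about Z; rotation is an isometry so areas/perimeters/island counts are preserved). Overall, the cross-section is a single solid region. Undo the 20° rotation: the query point maps to (-0.010, -3.828) in the un-rotated model frame. The nearest boundary edge runs (-0.50, -6.50)→(2.00, -5.83); distance from the point to it = 2.46 mm. The point is inside the cross-section and 2.46 mm from the nearest boundary — more than the 1.6 mm shell width (2 × 0.8), so it's in the infill interior.

infill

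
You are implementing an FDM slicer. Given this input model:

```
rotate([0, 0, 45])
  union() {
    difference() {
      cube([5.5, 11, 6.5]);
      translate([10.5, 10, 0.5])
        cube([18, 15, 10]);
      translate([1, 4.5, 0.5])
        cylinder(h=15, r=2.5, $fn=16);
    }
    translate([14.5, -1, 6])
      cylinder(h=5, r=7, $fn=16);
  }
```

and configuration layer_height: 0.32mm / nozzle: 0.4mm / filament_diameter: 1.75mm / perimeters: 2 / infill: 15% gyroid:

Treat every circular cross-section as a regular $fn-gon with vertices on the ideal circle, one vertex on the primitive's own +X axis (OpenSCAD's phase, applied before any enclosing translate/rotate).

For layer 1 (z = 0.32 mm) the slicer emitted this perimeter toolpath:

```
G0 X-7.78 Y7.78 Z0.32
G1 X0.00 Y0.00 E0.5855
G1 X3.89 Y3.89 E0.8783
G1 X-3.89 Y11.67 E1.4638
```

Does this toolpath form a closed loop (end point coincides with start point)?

Start point (G0): (-7.78, 7.78). End point (last G1): the path does not return to the start — open.

no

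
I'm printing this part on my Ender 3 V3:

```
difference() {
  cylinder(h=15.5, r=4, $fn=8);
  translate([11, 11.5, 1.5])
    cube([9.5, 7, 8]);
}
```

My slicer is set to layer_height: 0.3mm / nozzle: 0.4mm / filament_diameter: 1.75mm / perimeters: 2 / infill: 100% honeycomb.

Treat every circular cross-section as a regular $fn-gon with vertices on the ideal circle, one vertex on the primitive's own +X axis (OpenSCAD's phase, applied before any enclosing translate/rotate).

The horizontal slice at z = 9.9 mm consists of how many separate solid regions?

At z = 9.9 mm: the r=4 cylinder contributes a regular 8-gon of circumradius 4; the cube at (11, 11.5) is not intersected at this z (z outside [1.5, 9.5]); After the difference (first − rest): none of the subtracted shapes is present at this height, so the r=4 cylinder is unchanged — 1 connected region. The result has 1 disconnected region.

1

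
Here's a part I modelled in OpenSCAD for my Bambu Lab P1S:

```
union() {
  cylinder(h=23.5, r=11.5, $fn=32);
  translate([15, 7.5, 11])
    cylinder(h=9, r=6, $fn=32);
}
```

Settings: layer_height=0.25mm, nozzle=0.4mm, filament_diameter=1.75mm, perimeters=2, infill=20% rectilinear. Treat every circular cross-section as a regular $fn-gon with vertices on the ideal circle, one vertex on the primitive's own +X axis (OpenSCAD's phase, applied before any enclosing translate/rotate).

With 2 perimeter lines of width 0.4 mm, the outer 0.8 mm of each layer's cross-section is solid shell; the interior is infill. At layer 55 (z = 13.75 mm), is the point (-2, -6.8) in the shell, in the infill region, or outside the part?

infill

At z = 13.75 mm: the r=11.5 cylinder contributes a regular 32-gon of circumradius 11.5; the r=6 cylinder at (15, 7.5) contributes a regular 32-gon of circumradius 6; Combining (union): the regions partially overlap (shared area 2.05 mm²), so overlapping operands fuse into one piece — 1 connected region. Overall, the cross-section is a single solid region. The nearest boundary edge runs (-2.24, -11.28)→(-4.40, -10.62); distance from the point to it = 4.36 mm. The point is inside the cross-section and 4.36 mm from the nearest boundary — more than the 0.8 mm shell width (2 × 0.4), so it's in the infill interior.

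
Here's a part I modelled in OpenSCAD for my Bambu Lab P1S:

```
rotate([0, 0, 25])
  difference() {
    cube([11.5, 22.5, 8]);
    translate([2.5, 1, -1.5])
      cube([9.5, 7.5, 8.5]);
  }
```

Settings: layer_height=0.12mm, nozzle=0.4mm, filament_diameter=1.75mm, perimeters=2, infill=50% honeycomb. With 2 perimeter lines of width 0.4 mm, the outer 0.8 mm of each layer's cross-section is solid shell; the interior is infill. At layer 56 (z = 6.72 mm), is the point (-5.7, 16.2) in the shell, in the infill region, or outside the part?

infill

At z = 6.72 mm: the cube (footprint 11.5×22.5) is included at this height; the cube at (2.5, 1) is present — its section is the full 9.5×7.5 rectangle; After the difference (first − rest): starting from the 11.5×22.5 cube, the 9.5×7.5 cube at (2.5, 1) partially overlaps it — only the 67.50 mm² overlap (of its 71.25 mm²) is removed, clipping the outline — 1 connected region; (rotated 25° about Z; rotation is an isometry so areas/perimeters/island counts are preserved). Overall, the cross-section is a single solid region. Undo the 25° rotation: the query point maps to (1.680, 17.091) in the un-rotated model frame. The nearest boundary edge runs (0.00, 0.00)→(0.00, 22.50); distance from the point to it = 1.68 mm. The point is inside the cross-section and 1.68 mm from the nearest boundary — more than the 0.8 mm shell width (2 × 0.4), so it's in the infill interior.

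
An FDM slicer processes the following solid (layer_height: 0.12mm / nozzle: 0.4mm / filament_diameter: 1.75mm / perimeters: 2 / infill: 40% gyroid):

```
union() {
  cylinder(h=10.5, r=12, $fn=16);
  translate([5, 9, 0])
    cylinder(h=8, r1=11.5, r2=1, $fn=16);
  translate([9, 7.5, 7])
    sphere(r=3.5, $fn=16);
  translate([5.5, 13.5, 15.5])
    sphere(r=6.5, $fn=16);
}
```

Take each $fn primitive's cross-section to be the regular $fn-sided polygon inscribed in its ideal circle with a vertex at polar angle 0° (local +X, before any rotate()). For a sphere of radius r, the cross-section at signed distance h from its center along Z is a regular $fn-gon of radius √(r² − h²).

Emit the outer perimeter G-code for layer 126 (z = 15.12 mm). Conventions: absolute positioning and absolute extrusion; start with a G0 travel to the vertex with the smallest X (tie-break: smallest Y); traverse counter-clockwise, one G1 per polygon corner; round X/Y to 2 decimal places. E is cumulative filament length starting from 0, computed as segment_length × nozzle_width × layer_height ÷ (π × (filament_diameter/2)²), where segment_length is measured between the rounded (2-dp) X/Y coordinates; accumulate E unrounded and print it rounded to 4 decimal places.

At z = 15.12 mm: the cylinder does not reach this height (z outside [0, 10.5]); the cone at (5, 9) is not intersected at this z (z outside [0, 8]); the sphere at (9, 7.5) is absent (|z−center|=8.120 > r=3.5); the r=6.5 sphere at (5.5, 13.5) slices to a regular 16-gon of circumradius 6.489 (√(r²−h²) with h=0.38 from center); Combining (union): only the r=6.5 sphere at (5.5, 13.5) is present, so the union is just that shape — 1 connected region. The outline is a single polygon with 16 vertices. Extrusion per mm of travel: 0.4 × 0.12 / (π × 0.875²) = 0.019956. Accumulating E over each segment gives final E = 0.8082.

G0 X-0.99 Y13.50 Z15.12
G1 X-0.49 Y11.02 E0.0505
G1 X0.91 Y8.91 E0.1010
G1 X3.02 Y7.51 E0.1516
G1 X5.50 Y7.01 E0.2020
G1 X7.98 Y7.51 E0.2525
G1 X10.09 Y8.91 E0.3031
G1 X11.49 Y11.02 E0.3536
G1 X11.99 Y13.50 E0.4041
G1 X11.49 Y15.98 E0.4546
G1 X10.09 Y18.09 E0.5051
G1 X7.98 Y19.49 E0.5556
G1 X5.50 Y19.99 E0.6061
G1 X3.02 Y19.49 E0.6566
G1 X0.91 Y18.09 E0.7071
G1 X-0.49 Y15.98 E0.7577
G1 X-0.99 Y13.50 E0.8082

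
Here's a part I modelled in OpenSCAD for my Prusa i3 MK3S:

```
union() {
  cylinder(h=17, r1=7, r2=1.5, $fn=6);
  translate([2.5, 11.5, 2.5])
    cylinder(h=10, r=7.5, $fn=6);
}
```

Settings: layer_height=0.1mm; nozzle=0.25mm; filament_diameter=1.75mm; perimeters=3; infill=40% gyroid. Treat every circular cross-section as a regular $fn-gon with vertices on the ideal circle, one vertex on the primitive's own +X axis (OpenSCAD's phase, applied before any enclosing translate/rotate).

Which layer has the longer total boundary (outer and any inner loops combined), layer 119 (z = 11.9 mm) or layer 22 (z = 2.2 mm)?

layer 119 (z = 11.9 mm)

Layer 119 (z = 11.9): the cone: at t=0.700 of its height the radius interpolates to r₁+(r₂−r₁)t = 3.150, giving a regular 6-gon of that circumradius (perimeter = 2·6·3.150·sin(180°/6) = 18.90 mm); the cylinder at (2.5, 11.5): section is a regular 6-gon, circumradius r=7.5 (perimeter = 2·6·7.500·sin(180°/6) = 45.00 mm); Combining (union): the 2 present regions are separate (no shared area or edge), so areas and boundary lengths simply add and each stays a separate island — boundary = 63.90 mm. So its perimeter = 63.90 mm. Layer 22 (z = 2.2): the cone (r1=7→r2=1.5) has section circumradius 6.288 here — a regular 6-gon (perimeter = 2·6·6.288·sin(180°/6) = 37.73 mm); the cylinder at (2.5, 11.5) is absent (z outside [2.5, 12.5]); Combining (union): only the cone is present, so the union is just that shape — boundary = 37.73 mm. So its perimeter = 37.73 mm. Layer 119 is larger (63.90 vs 37.73 mm).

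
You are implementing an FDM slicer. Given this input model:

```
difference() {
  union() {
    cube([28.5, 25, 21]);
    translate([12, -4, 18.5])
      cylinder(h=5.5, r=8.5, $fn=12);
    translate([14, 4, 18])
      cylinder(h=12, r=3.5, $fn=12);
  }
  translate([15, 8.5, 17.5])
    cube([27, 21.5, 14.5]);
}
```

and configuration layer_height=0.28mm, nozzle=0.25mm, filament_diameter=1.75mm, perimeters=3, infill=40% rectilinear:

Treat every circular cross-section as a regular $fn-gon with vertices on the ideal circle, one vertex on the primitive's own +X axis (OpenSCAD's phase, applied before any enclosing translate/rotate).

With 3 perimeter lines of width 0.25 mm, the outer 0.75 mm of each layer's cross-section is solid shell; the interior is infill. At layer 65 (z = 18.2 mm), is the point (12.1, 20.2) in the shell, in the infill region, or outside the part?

infill

At z = 18.2 mm: the cube (footprint 28.5×25) is included at this height; the cylinder at (12, -4) is not intersected at this z (z outside [18.5, 24]); the r=3.5 cylinder at (14, 4) gives a regular 12-gon of circumradius 3.5 (constant along its height); Combining (union): the r=3.5 cylinder at (14, 4) lies entirely inside the 28.5×25 cube, so the union is just the 28.5×25 cube — 1 connected region; the 27×21.5 cube at (15, 8.5) contributes its full rectangle; Subtracting the remaining from the first: starting from the result so far, the 27×21.5 cube at (15, 8.5) partially overlaps it — only the 222.75 mm² overlap (of its 580.50 mm²) is removed, clipping the outline — 1 connected region. Overall, the cross-section is a single solid region. The nearest boundary edge runs (15.00, 25.00)→(15.00, 8.50); distance from the point to it = 2.90 mm. The point is inside the cross-section and 2.90 mm from the nearest boundary — more than the 0.75 mm shell width (3 × 0.25), so it's in the infill interior.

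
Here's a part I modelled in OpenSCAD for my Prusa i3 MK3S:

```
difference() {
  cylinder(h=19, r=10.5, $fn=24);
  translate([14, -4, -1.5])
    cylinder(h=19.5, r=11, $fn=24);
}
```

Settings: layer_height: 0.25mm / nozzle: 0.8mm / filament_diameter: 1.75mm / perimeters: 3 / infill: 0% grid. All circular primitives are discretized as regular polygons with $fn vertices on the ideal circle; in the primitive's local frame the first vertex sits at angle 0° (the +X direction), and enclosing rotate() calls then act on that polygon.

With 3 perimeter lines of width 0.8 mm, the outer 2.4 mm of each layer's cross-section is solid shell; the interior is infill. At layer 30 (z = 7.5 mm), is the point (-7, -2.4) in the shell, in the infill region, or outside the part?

infill

At z = 7.5 mm: the r=10.5 cylinder contributes a regular 24-gon of circumradius 10.5; the cylinder at (14, -4): section is a regular 24-gon, circumradius r=11; Subtracting the remaining from the first: starting from the r=10.5 cylinder, the r=11 cylinder at (14, -4) partially overlaps it — only the 73.77 mm² overlap (of its 375.81 mm²) is removed, clipping the outline — 1 connected region. Overall, the cross-section is a single solid region. The nearest boundary edge runs (-9.09, -5.25)→(-10.14, -2.72); distance from the point to it = 3.02 mm. The point is inside the cross-section and 3.02 mm from the nearest boundary — more than the 2.4 mm shell width (3 × 0.8), so it's in the infill interior.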